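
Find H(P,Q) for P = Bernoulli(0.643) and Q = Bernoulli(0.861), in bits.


H(P,Q) = -p*log2(q) - (1-p)*log2(1-q). -0.643*log2(0.861) = 0.138833; -0.357*log2(0.139) = 1.016323. H(P,Q) = 0.138833 + 1.016323 = 1.1552

1.1552 bits


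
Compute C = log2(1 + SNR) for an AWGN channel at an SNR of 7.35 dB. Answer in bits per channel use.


SNR_linear = 10^(7.35/10) = 5.4325; C = log2(1 + SNR_linear) = log2(1 + 5.4325) = 2.6854

2.6854 bits/channel use


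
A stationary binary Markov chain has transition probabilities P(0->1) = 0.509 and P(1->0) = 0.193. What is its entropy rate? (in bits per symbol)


Stationary distribution: pi_0 = p10/(p01+p10) = 0.2749, pi_1 = 0.7251. Entropy rate H' = pi_0*H(p01) + pi_1*H(p10) = 0.2749*0.9998 + 0.7251*0.7077 = 0.788

0.788 bits/symbol


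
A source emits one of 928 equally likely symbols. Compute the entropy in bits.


H = log2(n) = log2(928) = 9.858

9.858 bits


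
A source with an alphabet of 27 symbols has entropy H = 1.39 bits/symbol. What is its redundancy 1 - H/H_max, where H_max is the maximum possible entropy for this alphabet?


H_max = log2(K) = log2(27) = 4.7549 bits/symbol. Redundancy = 1 - H/H_max = 1 - 1.39/4.7549 = 1 - 0.2923 = 0.7077

0.7077


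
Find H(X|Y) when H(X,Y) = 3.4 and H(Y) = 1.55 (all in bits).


H(X|Y) = H(X,Y) - H(Y) = 3.4 - 1.55 = 1.85

1.85 bits


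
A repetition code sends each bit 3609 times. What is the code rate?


Rate = k/n = 1/3609

1/3609


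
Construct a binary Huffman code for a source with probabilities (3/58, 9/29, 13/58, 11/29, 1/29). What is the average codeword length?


Huffman construction (repeatedly merge the two least-probable nodes; each merge adds 1 bit to every symbol beneath it): 1/29 + 3/58 = 5/58; 5/58 + 13/58 = 9/29; 9/29 + 9/29 = 18/29; 11/29 + 18/29 = 1. Resulting codeword lengths (in the order the probabilities were given): (4, 2, 3, 1, 4). L_avg = sum(p_i * l_i) = 3/58*4 + 9/29*2 + 13/58*3 + 11/29*1 + 1/29*4 = 117/58 = 2.0172

2.0172 bits


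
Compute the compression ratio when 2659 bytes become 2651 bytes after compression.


Ratio = original / compressed = 2659 / 2651 = 1.003

1.003


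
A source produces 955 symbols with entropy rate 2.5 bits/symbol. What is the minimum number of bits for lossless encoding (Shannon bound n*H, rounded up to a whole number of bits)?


Minimum bits >= n * H = 955 * 2.5 = 2387.5, rounded up to a whole number of bits = 2388

2388 bits


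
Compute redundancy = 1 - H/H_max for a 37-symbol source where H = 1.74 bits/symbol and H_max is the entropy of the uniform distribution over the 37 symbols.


H_max = log2(K) = log2(37) = 5.2095 bits/symbol. Redundancy = 1 - H/H_max = 1 - 1.74/5.2095 = 1 - 0.334 = 0.666

0.666


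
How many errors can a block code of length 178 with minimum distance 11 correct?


Correction capability = floor((d-1)/2) = floor((11-1)/2) = 5

5 errors


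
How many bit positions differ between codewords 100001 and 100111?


Count differing positions: . . . ^ ^ . = 2 differences

2


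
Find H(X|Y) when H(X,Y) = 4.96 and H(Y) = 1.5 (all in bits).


H(X|Y) = H(X,Y) - H(Y) = 4.96 - 1.5 = 3.46

3.46 bits


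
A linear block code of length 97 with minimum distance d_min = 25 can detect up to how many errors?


Detection capability = d_min - 1 = 25 - 1 = 24

24 errors


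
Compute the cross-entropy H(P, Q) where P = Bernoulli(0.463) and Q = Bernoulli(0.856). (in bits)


H(P,Q) = -p*log2(q) - (1-p)*log2(1-q). -0.463*log2(0.856) = 0.103859; -0.537*log2(0.144) = 1.501376. H(P,Q) = 0.103859 + 1.501376 = 1.6052

1.6052 bits


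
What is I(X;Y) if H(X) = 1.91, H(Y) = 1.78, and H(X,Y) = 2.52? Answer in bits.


I(X;Y) = H(X) + H(Y) - H(X,Y) = 1.91 + 1.78 - 2.52 = 1.17

1.17 bits


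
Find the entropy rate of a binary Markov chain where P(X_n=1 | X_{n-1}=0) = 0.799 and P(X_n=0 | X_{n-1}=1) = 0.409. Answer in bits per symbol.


Stationary distribution: pi_0 = p10/(p01+p10) = 0.3386, pi_1 = 0.6614. Entropy rate H' = pi_0*H(p01) + pi_1*H(p10) = 0.3386*0.7239 + 0.6614*0.976 = 0.8906

0.8906 bits/symbol


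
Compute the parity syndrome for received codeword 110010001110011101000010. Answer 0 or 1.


Syndrome = XOR of all bits = 1 XOR 1 XOR 0 XOR 0 XOR 1 XOR 0 XOR 0 XOR 0 XOR 1 XOR 1 XOR 1 XOR 0 XOR 0 XOR 1 XOR 1 XOR 1 XOR 0 XOR 1 XOR 0 XOR 0 XOR 0 XOR 0 XOR 1 XOR 0 = 1

1


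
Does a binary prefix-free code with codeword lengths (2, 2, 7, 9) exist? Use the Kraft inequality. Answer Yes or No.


Kraft sum = sum(2^(-l_i)) = 0.5098, need <= 1. Result: satisfied (a binary prefix-free code with these lengths exists)

Yes


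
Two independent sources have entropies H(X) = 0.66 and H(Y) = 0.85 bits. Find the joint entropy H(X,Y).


For independent variables, H(X,Y) = H(X) + H(Y) = 0.66 + 0.85 = 1.51

1.51 bits


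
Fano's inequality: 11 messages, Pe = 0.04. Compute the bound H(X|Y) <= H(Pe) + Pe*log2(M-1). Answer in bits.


H(Pe) = -Pe*log2(Pe) - (1-Pe)*log2(1-Pe) = -0.04*log2(0.04) - 0.96*log2(0.96) = 0.185754 + 0.056538 = 0.2423. Pe*log2(M-1) = 0.04*log2(10) = 0.132877. Bound = H(Pe) + Pe*log2(M-1) = 0.185754 + 0.056538 + 0.132877 = 0.3752

0.3752 bits


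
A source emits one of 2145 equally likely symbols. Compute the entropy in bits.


H = log2(n) = log2(2145) = 11.0668

11.0668 bits


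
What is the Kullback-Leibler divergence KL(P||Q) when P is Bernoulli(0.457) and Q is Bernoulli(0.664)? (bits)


KL = p*log2(p/q) + (1-p)*log2((1-p)/(1-q)) = 0.457*log2(0.457/0.664) + 0.543*log2(0.543/0.336) = 0.1297

0.1297 bits


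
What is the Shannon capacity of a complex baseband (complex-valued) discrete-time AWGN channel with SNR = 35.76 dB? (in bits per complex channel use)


SNR_linear = 10^(35.76/10) = 3767.038; C = log2(1 + SNR_linear) = log2(1 + 3767.038) = 11.8796

11.8796 bits/channel use


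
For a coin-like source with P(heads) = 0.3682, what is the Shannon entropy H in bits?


H = -p*log2(p) - (1-p)*log2(1-p). -0.3682*log2(0.3682) = 0.530738; -0.6318*log2(0.6318) = 0.418542. H = 0.530738 + 0.418542 = 0.9493

0.9493 bits


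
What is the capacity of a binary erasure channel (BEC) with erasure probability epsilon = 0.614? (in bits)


C = 1 - epsilon = 1 - 0.614 = 0.386

0.386 bits


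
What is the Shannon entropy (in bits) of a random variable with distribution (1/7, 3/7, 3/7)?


H = -sum(p_i * log2(p_i)). Terms: -(1/7)*log2(1/7) = 0.401051; -(3/7)*log2(3/7) = 0.523882; -(3/7)*log2(3/7) = 0.523882. H = 0.401051 + 0.523882 + 0.523882 = 1.4488

1.4488 bits


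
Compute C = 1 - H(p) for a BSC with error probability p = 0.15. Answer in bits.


H(p) = -p*log2(p) - (1-p)*log2(1-p) = -0.15*log2(0.15) - 0.85*log2(0.85) = 0.410545 + 0.199295 = 0.6098. C = 1 - H(p) = 1 - 0.6098 = 0.3902

0.3902 bits


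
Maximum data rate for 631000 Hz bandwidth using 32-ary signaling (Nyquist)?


Rate = 2 * B * log2(M) = 2 * 631000 * 5.0 = 6310000.0

6310000.0 bps


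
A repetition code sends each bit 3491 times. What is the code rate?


Rate = k/n = 1/3491

1/3491


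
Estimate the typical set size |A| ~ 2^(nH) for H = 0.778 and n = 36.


log2|A_typical| = nH = 36 * 0.778 = 28.008, so |A_typical| ~ 2^28.008 = 2.699e+08

2.699e+08


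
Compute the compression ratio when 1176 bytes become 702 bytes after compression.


Ratio = original / compressed = 1176 / 702 = 1.6752

1.6752


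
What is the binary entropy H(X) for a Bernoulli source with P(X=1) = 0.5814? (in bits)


H = -p*log2(p) - (1-p)*log2(1-p). -0.5814*log2(0.5814) = 0.454886; -0.4186*log2(0.4186) = 0.525911. H = 0.454886 + 0.525911 = 0.9808

0.9808 bits


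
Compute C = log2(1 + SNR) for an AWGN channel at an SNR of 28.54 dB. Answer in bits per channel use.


SNR_linear = 10^(28.54/10) = 714.4963; C = log2(1 + SNR_linear) = log2(1 + 714.4963) = 9.4828

9.4828 bits/channel use


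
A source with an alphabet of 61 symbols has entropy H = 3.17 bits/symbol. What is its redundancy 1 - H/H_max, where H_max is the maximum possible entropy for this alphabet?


H_max = log2(K) = log2(61) = 5.9307 bits/symbol. Redundancy = 1 - H/H_max = 1 - 3.17/5.9307 = 1 - 0.5345 = 0.4655

0.4655


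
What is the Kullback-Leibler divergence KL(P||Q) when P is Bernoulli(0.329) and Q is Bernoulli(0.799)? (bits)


KL = p*log2(p/q) + (1-p)*log2((1-p)/(1-q)) = 0.329*log2(0.329/0.799) + 0.671*log2(0.671/0.201) = 0.7458

0.7458 bits


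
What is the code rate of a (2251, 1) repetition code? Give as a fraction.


Rate = k/n = 1/2251

1/2251


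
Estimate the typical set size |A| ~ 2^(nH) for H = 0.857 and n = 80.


log2|A_typical| = nH = 80 * 0.857 = 68.56, so |A_typical| ~ 2^68.56 = 4.351e+20

4.351e+20


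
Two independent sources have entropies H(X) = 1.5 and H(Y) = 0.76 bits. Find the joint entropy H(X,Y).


For independent variables, H(X,Y) = H(X) + H(Y) = 1.5 + 0.76 = 2.26

2.26 bits


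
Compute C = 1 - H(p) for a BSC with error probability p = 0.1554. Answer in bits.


H(p) = -p*log2(p) - (1-p)*log2(1-p) = -0.1554*log2(0.1554) - 0.8446*log2(0.8446) = 0.417395 + 0.205795 = 0.6232. C = 1 - H(p) = 1 - 0.6232 = 0.3768

0.3768 bits


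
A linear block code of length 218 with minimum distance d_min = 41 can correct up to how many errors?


Correction capability = floor((d-1)/2) = floor((41-1)/2) = 20

20 errors


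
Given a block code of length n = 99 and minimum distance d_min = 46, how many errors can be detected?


Detection capability = d_min - 1 = 46 - 1 = 45

45 errors


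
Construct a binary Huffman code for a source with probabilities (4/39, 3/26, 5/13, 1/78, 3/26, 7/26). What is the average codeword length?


Huffman construction (repeatedly merge the two least-probable nodes; each merge adds 1 bit to every symbol beneath it): 1/78 + 4/39 = 3/26; 3/26 + 3/26 = 3/13; 3/26 + 3/13 = 9/26; 7/26 + 9/26 = 8/13; 5/13 + 8/13 = 1. Resulting codeword lengths (in the order the probabilities were given): (4, 4, 1, 4, 4, 2). L_avg = sum(p_i * l_i) = 4/39*4 + 3/26*4 + 5/13*1 + 1/78*4 + 3/26*4 + 7/26*2 = 30/13 = 2.3077

2.3077 bits


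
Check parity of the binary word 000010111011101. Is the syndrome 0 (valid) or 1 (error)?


Syndrome = XOR of all bits = 0 XOR 0 XOR 0 XOR 0 XOR 1 XOR 0 XOR 1 XOR 1 XOR 1 XOR 0 XOR 1 XOR 1 XOR 1 XOR 0 XOR 1 = 0

0


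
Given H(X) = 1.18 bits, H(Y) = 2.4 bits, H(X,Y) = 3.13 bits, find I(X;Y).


I(X;Y) = H(X) + H(Y) - H(X,Y) = 1.18 + 2.4 - 3.13 = 0.45

0.45 bits


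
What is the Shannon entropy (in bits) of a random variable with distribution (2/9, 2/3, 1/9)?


H = -sum(p_i * log2(p_i)). Terms: -(2/9)*log2(2/9) = 0.482206; -(2/3)*log2(2/3) = 0.389975; -(1/9)*log2(1/9) = 0.352214. H = 0.482206 + 0.389975 + 0.352214 = 1.2244

1.2244 bits


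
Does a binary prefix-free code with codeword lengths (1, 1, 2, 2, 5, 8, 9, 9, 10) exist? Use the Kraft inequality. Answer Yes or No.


Kraft sum = sum(2^(-l_i)) = 1.54, need <= 1. Result: violated (a binary prefix-free code with these lengths cannot exist)

No


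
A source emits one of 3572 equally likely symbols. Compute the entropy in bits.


H = log2(n) = log2(3572) = 11.8025

11.8025 bits


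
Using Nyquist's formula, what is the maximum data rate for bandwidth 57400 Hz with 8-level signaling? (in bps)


Rate = 2 * B * log2(M) = 2 * 57400 * 3.0 = 344400.0

344400.0 bps


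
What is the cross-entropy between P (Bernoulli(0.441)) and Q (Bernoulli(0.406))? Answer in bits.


H(P,Q) = -p*log2(q) - (1-p)*log2(1-q). -0.441*log2(0.406) = 0.573498; -0.559*log2(0.594) = 0.420069. H(P,Q) = 0.573498 + 0.420069 = 0.9936

0.9936 bits


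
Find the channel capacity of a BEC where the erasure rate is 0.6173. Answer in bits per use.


C = 1 - epsilon = 1 - 0.6173 = 0.3827

0.3827 bits


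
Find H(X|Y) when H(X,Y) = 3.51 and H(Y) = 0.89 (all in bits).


H(X|Y) = H(X,Y) - H(Y) = 3.51 - 0.89 = 2.62

2.62 bits


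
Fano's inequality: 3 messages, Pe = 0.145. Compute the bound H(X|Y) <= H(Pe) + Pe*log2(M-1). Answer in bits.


H(Pe) = -Pe*log2(Pe) - (1-Pe)*log2(1-Pe) = -0.145*log2(0.145) - 0.855*log2(0.855) = 0.403952 + 0.193233 = 0.5972. Pe*log2(M-1) = 0.145*log2(2) = 0.145000. Bound = H(Pe) + Pe*log2(M-1) = 0.403952 + 0.193233 + 0.145000 = 0.7422

0.7422 bits


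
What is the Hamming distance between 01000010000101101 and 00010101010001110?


Count differing positions: . ^ . ^ . ^ ^ ^ . ^ . ^ . . . ^ ^ = 9 differences

9


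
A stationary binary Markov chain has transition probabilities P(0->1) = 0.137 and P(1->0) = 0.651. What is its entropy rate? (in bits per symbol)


Stationary distribution: pi_0 = p10/(p01+p10) = 0.8261, pi_1 = 0.1739. Entropy rate H' = pi_0*H(p01) + pi_1*H(p10) = 0.8261*0.5763 + 0.1739*0.9332 = 0.6384

0.6384 bits/symbol


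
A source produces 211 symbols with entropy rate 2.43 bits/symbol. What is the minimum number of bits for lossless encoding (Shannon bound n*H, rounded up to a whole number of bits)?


Minimum bits >= n * H = 211 * 2.43 = 512.73, rounded up to a whole number of bits = 513

513 bits


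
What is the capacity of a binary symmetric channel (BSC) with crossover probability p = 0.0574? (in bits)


H(p) = -p*log2(p) - (1-p)*log2(1-p) = -0.0574*log2(0.0574) - 0.9426*log2(0.9426) = 0.236649 + 0.080387 = 0.317. C = 1 - H(p) = 1 - 0.317 = 0.683

0.683 bits


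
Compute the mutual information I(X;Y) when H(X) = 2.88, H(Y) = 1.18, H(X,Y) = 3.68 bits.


I(X;Y) = H(X) + H(Y) - H(X,Y) = 2.88 + 1.18 - 3.68 = 0.38

0.38 bits


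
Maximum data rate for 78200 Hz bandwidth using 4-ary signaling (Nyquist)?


Rate = 2 * B * log2(M) = 2 * 78200 * 2.0 = 312800.0

312800.0 bps


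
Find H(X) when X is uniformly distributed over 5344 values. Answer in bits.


H = log2(n) = log2(5344) = 12.3837

12.3837 bits


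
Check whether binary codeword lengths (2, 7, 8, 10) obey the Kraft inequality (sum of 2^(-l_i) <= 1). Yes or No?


Kraft sum = sum(2^(-l_i)) = 0.2627, need <= 1. Result: satisfied (a binary prefix-free code with these lengths exists)

Yes


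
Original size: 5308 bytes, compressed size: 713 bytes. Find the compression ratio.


Ratio = original / compressed = 5308 / 713 = 7.4446

7.4446


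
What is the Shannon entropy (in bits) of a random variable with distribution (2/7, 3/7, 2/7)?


H = -sum(p_i * log2(p_i)). Terms: -(2/7)*log2(2/7) = 0.516387; -(3/7)*log2(3/7) = 0.523882; -(2/7)*log2(2/7) = 0.516387. H = 0.516387 + 0.523882 + 0.516387 = 1.5567

1.5567 bits


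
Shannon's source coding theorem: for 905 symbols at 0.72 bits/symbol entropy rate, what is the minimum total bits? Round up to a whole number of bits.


Minimum bits >= n * H = 905 * 0.72 = 651.6, rounded up to a whole number of bits = 652

652 bits


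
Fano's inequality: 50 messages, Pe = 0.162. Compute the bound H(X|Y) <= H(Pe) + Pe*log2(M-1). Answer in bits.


H(Pe) = -Pe*log2(Pe) - (1-Pe)*log2(1-Pe) = -0.162*log2(0.162) - 0.838*log2(0.838) = 0.425401 + 0.213671 = 0.6391. Pe*log2(M-1) = 0.162*log2(49) = 0.909583. Bound = H(Pe) + Pe*log2(M-1) = 0.425401 + 0.213671 + 0.909583 = 1.5487

1.5487 bits


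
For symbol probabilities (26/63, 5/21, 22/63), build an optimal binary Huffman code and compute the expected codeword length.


Huffman construction (repeatedly merge the two least-probable nodes; each merge adds 1 bit to every symbol beneath it): 5/21 + 22/63 = 37/63; 26/63 + 37/63 = 1. Resulting codeword lengths (in the order the probabilities were given): (1, 2, 2). L_avg = sum(p_i * l_i) = 26/63*1 + 5/21*2 + 22/63*2 = 100/63 = 1.5873

1.5873 bits


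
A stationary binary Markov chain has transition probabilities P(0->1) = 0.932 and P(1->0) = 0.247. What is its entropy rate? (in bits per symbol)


Stationary distribution: pi_0 = p10/(p01+p10) = 0.2095, pi_1 = 0.7905. Entropy rate H' = pi_0*H(p01) + pi_1*H(p10) = 0.2095*0.3584 + 0.7905*0.8065 = 0.7126

0.7126 bits/symbol


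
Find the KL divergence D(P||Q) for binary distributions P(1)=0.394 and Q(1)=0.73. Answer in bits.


KL = p*log2(p/q) + (1-p)*log2((1-p)/(1-q)) = 0.394*log2(0.394/0.73) + 0.606*log2(0.606/0.27) = 0.3563

0.3563 bits


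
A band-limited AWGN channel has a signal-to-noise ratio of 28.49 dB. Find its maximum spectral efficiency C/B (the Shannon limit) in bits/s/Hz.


SNR_linear = 10^(28.49/10) = 706.3176; C/B = log2(1 + SNR_linear) = log2(1 + 706.3176) = 9.4662

9.4662 bits/s/Hz


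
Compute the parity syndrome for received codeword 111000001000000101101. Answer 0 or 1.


Syndrome = XOR of all bits = 1 XOR 1 XOR 1 XOR 0 XOR 0 XOR 0 XOR 0 XOR 0 XOR 1 XOR 0 XOR 0 XOR 0 XOR 0 XOR 0 XOR 0 XOR 1 XOR 0 XOR 1 XOR 1 XOR 0 XOR 1 = 0

0


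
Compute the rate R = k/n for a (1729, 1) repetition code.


Rate = k/n = 1/1729

1/1729


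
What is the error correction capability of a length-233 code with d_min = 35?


Correction capability = floor((d-1)/2) = floor((35-1)/2) = 17

17 errors


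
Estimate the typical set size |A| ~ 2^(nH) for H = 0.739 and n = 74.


log2|A_typical| = nH = 74 * 0.739 = 54.686, so |A_typical| ~ 2^54.686 = 2.898e+16

2.898e+16


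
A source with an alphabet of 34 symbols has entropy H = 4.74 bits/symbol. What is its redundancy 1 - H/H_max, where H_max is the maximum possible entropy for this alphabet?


H_max = log2(K) = log2(34) = 5.0875 bits/symbol. Redundancy = 1 - H/H_max = 1 - 4.74/5.0875 = 1 - 0.9317 = 0.0683

0.0683


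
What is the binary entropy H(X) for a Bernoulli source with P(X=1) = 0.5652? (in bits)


H = -p*log2(p) - (1-p)*log2(1-p). -0.5652*log2(0.5652) = 0.465254; -0.4348*log2(0.4348) = 0.522445. H = 0.465254 + 0.522445 = 0.9877

0.9877 bits


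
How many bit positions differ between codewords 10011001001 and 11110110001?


Count differing positions: . ^ ^ . ^ ^ ^ ^ . . . = 6 differences

6


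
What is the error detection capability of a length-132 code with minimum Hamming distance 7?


Detection capability = d_min - 1 = 7 - 1 = 6

6 errors


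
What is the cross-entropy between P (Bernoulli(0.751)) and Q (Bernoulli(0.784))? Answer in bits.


H(P,Q) = -p*log2(q) - (1-p)*log2(1-q). -0.751*log2(0.784) = 0.263657; -0.249*log2(0.216) = 0.550513. H(P,Q) = 0.263657 + 0.550513 = 0.8142

0.8142 bits


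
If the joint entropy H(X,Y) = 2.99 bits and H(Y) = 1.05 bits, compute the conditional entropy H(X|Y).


H(X|Y) = H(X,Y) - H(Y) = 2.99 - 1.05 = 1.94

1.94 bits


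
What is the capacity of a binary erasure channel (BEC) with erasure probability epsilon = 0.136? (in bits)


C = 1 - epsilon = 1 - 0.136 = 0.864

0.864 bits


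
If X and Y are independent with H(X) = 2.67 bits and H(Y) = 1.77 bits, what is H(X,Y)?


For independent variables, H(X,Y) = H(X) + H(Y) = 2.67 + 1.77 = 4.44

4.44 bits


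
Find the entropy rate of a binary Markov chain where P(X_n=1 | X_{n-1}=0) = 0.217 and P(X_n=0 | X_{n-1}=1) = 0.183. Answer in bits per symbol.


Stationary distribution: pi_0 = p10/(p01+p10) = 0.4575, pi_1 = 0.5425. Entropy rate H' = pi_0*H(p01) + pi_1*H(p10) = 0.4575*0.7547 + 0.5425*0.6866 = 0.7177

0.7177 bits/symbol


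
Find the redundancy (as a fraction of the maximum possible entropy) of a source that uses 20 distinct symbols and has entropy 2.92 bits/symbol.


H_max = log2(K) = log2(20) = 4.3219 bits/symbol. Redundancy = 1 - H/H_max = 1 - 2.92/4.3219 = 1 - 0.6756 = 0.3244

0.3244


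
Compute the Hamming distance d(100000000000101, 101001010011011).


Count differing positions: . . ^ . . ^ . ^ . . ^ ^ ^ ^ . = 7 differences

7


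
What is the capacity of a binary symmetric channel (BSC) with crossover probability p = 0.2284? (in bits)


H(p) = -p*log2(p) - (1-p)*log2(1-p) = -0.2284*log2(0.2284) - 0.7716*log2(0.7716) = 0.486575 + 0.288636 = 0.7752. C = 1 - H(p) = 1 - 0.7752 = 0.2248

0.2248 bits


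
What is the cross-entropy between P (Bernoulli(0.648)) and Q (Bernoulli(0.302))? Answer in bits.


H(P,Q) = -p*log2(q) - (1-p)*log2(1-q). -0.648*log2(0.302) = 1.119342; -0.352*log2(0.698) = 0.182583. H(P,Q) = 1.119342 + 0.182583 = 1.3019

1.3019 bits


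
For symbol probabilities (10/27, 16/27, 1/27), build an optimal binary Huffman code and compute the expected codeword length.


Huffman construction (repeatedly merge the two least-probable nodes; each merge adds 1 bit to every symbol beneath it): 1/27 + 10/27 = 11/27; 11/27 + 16/27 = 1. Resulting codeword lengths (in the order the probabilities were given): (2, 1, 2). L_avg = sum(p_i * l_i) = 10/27*2 + 16/27*1 + 1/27*2 = 38/27 = 1.4074

1.4074 bits


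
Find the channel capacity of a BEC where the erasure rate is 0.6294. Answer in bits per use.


C = 1 - epsilon = 1 - 0.6294 = 0.3706

0.3706 bits


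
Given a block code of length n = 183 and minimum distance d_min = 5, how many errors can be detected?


Detection capability = d_min - 1 = 5 - 1 = 4

4 errors


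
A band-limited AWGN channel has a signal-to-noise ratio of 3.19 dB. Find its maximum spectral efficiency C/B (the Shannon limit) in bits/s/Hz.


SNR_linear = 10^(3.19/10) = 2.0845; C/B = log2(1 + SNR_linear) = log2(1 + 2.0845) = 1.625

1.625 bits/s/Hz


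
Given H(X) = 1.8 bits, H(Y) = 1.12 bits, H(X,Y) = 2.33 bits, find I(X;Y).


I(X;Y) = H(X) + H(Y) - H(X,Y) = 1.8 + 1.12 - 2.33 = 0.59

0.59 bits


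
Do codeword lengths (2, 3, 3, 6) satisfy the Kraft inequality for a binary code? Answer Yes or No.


Kraft sum = sum(2^(-l_i)) = 0.5156, need <= 1. Result: satisfied (a binary prefix-free code with these lengths exists)

Yes


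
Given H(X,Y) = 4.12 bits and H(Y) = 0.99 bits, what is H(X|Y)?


H(X|Y) = H(X,Y) - H(Y) = 4.12 - 0.99 = 3.13

3.13 bits


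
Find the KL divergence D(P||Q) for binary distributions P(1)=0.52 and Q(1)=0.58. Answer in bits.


KL = p*log2(p/q) + (1-p)*log2((1-p)/(1-q)) = 0.52*log2(0.52/0.58) + 0.48*log2(0.48/0.42) = 0.0105

0.0105 bits


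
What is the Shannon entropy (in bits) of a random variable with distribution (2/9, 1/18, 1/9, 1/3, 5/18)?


H = -sum(p_i * log2(p_i)). Terms: -(2/9)*log2(2/9) = 0.482206; -(1/18)*log2(1/18) = 0.231663; -(1/9)*log2(1/9) = 0.352214; -(1/3)*log2(1/3) = 0.528321; -(5/18)*log2(5/18) = 0.513332. H = 0.482206 + 0.231663 + 0.352214 + 0.528321 + 0.513332 = 2.1077

2.1077 bits


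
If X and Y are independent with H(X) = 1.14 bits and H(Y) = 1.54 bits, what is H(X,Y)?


For independent variables, H(X,Y) = H(X) + H(Y) = 1.14 + 1.54 = 2.68

2.68 bits


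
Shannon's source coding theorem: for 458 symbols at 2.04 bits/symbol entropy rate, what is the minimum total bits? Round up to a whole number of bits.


Minimum bits >= n * H = 458 * 2.04 = 934.32, rounded up to a whole number of bits = 935

935 bits


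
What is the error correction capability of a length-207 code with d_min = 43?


Correction capability = floor((d-1)/2) = floor((43-1)/2) = 21

21 errors


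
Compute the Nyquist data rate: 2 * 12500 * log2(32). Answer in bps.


Rate = 2 * B * log2(M) = 2 * 12500 * 5.0 = 125000.0

125000.0 bps


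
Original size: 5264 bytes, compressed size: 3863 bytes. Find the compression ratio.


Ratio = original / compressed = 5264 / 3863 = 1.3627

1.3627


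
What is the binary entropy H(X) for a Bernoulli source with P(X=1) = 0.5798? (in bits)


H = -p*log2(p) - (1-p)*log2(1-p). -0.5798*log2(0.5798) = 0.455939; -0.4202*log2(0.4202) = 0.525608. H = 0.455939 + 0.525608 = 0.9815

0.9815 bits


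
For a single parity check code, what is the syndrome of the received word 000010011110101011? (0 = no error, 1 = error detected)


Syndrome = XOR of all bits = 0 XOR 0 XOR 0 XOR 0 XOR 1 XOR 0 XOR 0 XOR 1 XOR 1 XOR 1 XOR 1 XOR 0 XOR 1 XOR 0 XOR 1 XOR 0 XOR 1 XOR 1 = 1

1


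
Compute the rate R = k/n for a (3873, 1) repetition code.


Rate = k/n = 1/3873

1/3873


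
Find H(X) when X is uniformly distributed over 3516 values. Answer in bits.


H = log2(n) = log2(3516) = 11.7797

11.7797 bits


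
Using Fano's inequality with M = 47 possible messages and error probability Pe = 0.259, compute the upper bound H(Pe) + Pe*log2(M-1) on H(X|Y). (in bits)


H(Pe) = -Pe*log2(Pe) - (1-Pe)*log2(1-Pe) = -0.259*log2(0.259) - 0.741*log2(0.741) = 0.504785 + 0.320449 = 0.8252. Pe*log2(M-1) = 0.259*log2(46) = 1.430603. Bound = H(Pe) + Pe*log2(M-1) = 0.504785 + 0.320449 + 1.430603 = 2.2558

2.2558 bits


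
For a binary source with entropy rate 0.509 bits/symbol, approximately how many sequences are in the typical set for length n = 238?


log2|A_typical| = nH = 238 * 0.509 = 121.142, so |A_typical| ~ 2^121.142 = 2.933e+36

2.933e+36


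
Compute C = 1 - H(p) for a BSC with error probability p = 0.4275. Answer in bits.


H(p) = -p*log2(p) - (1-p)*log2(1-p) = -0.4275*log2(0.4275) - 0.5725*log2(0.5725) = 0.524117 + 0.460663 = 0.9848. C = 1 - H(p) = 1 - 0.9848 = 0.0152

0.0152 bits


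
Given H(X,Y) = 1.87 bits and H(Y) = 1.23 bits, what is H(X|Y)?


H(X|Y) = H(X,Y) - H(Y) = 1.87 - 1.23 = 0.64

0.64 bits


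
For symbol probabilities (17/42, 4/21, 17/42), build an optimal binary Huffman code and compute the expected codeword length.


Huffman construction (repeatedly merge the two least-probable nodes; each merge adds 1 bit to every symbol beneath it): 4/21 + 17/42 = 25/42; 17/42 + 25/42 = 1. Resulting codeword lengths (in the order the probabilities were given): (2, 2, 1). L_avg = sum(p_i * l_i) = 17/42*2 + 4/21*2 + 17/42*1 = 67/42 = 1.5952

1.5952 bits


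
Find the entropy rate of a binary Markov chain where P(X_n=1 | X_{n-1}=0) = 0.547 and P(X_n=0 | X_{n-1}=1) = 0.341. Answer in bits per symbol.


Stationary distribution: pi_0 = p10/(p01+p10) = 0.384, pi_1 = 0.616. Entropy rate H' = pi_0*H(p01) + pi_1*H(p10) = 0.384*0.9936 + 0.616*0.9258 = 0.9518

0.9518 bits/symbol


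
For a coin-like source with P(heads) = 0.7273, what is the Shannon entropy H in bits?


H = -p*log2(p) - (1-p)*log2(1-p). -0.7273*log2(0.7273) = 0.334105; -0.2727*log2(0.2727) = 0.511207. H = 0.334105 + 0.511207 = 0.8453

0.8453 bits


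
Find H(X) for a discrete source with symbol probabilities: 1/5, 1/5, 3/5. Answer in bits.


H = -sum(p_i * log2(p_i)). Terms: -(1/5)*log2(1/5) = 0.464386; -(1/5)*log2(1/5) = 0.464386; -(3/5)*log2(3/5) = 0.442179. H = 0.464386 + 0.464386 + 0.442179 = 1.371

1.371 bits


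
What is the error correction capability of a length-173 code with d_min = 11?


Correction capability = floor((d-1)/2) = floor((11-1)/2) = 5

5 errors


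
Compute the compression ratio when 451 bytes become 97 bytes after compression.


Ratio = original / compressed = 451 / 97 = 4.6495

4.6495


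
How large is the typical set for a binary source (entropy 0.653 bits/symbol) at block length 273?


log2|A_typical| = nH = 273 * 0.653 = 178.269, so |A_typical| ~ 2^178.269 = 4.617e+53

4.617e+53


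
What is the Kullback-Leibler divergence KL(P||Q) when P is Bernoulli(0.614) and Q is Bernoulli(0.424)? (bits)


KL = p*log2(p/q) + (1-p)*log2((1-p)/(1-q)) = 0.614*log2(0.614/0.424) + 0.386*log2(0.386/0.576) = 0.1051

0.1051 bits


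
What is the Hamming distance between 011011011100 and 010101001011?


Count differing positions: . . ^ ^ ^ . . ^ . ^ ^ ^ = 7 differences

7


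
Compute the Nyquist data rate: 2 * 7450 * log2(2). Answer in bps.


Rate = 2 * B * log2(M) = 2 * 7450 * 1.0 = 14900.0

14900.0 bps


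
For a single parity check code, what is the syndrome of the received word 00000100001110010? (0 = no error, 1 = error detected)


Syndrome = XOR of all bits = 0 XOR 0 XOR 0 XOR 0 XOR 0 XOR 1 XOR 0 XOR 0 XOR 0 XOR 0 XOR 1 XOR 1 XOR 1 XOR 0 XOR 0 XOR 1 XOR 0 = 1

1


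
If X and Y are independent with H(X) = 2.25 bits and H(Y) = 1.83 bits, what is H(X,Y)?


For independent variables, H(X,Y) = H(X) + H(Y) = 2.25 + 1.83 = 4.08

4.08 bits


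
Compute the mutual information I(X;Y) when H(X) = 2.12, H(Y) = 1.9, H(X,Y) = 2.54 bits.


I(X;Y) = H(X) + H(Y) - H(X,Y) = 2.12 + 1.9 - 2.54 = 1.48

1.48 bits


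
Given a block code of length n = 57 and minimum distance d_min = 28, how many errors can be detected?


Detection capability = d_min - 1 = 28 - 1 = 27

27 errors


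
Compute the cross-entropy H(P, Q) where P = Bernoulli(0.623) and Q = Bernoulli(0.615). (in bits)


H(P,Q) = -p*log2(q) - (1-p)*log2(1-q). -0.623*log2(0.615) = 0.436936; -0.377*log2(0.385) = 0.519155. H(P,Q) = 0.436936 + 0.519155 = 0.9561

0.9561 bits


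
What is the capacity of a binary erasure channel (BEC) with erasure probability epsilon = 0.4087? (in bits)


C = 1 - epsilon = 1 - 0.4087 = 0.5913

0.5913 bits


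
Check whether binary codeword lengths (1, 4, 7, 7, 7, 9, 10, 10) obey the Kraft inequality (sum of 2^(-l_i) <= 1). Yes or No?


Kraft sum = sum(2^(-l_i)) = 0.5898, need <= 1. Result: satisfied (a binary prefix-free code with these lengths exists)

Yes


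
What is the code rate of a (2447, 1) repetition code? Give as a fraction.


Rate = k/n = 1/2447

1/2447


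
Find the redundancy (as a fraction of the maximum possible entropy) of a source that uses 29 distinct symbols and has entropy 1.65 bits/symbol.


H_max = log2(K) = log2(29) = 4.858 bits/symbol. Redundancy = 1 - H/H_max = 1 - 1.65/4.858 = 1 - 0.3396 = 0.6604

0.6604


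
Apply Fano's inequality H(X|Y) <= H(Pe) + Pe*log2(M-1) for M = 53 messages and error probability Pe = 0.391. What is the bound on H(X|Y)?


H(Pe) = -Pe*log2(Pe) - (1-Pe)*log2(1-Pe) = -0.391*log2(0.391) - 0.609*log2(0.609) = 0.529711 + 0.435731 = 0.9654. Pe*log2(M-1) = 0.391*log2(52) = 2.228872. Bound = H(Pe) + Pe*log2(M-1) = 0.529711 + 0.435731 + 2.228872 = 3.1943

3.1943 bits


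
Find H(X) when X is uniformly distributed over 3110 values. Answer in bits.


H = log2(n) = log2(3110) = 11.6027

11.6027 bits


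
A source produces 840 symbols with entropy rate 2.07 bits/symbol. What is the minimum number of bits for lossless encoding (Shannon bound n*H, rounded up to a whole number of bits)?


Minimum bits >= n * H = 840 * 2.07 = 1738.8, rounded up to a whole number of bits = 1739

1739 bits


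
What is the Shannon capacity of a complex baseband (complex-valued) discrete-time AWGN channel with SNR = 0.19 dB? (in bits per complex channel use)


SNR_linear = 10^(0.19/10) = 1.0447; C = log2(1 + SNR_linear) = log2(1 + 1.0447) = 1.0319

1.0319 bits/channel use


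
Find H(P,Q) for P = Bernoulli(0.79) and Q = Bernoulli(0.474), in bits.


H(P,Q) = -p*log2(q) - (1-p)*log2(1-q). -0.79*log2(0.474) = 0.850862; -0.21*log2(0.526) = 0.194642. H(P,Q) = 0.850862 + 0.194642 = 1.0455

1.0455 bits


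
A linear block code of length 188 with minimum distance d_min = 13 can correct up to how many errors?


Correction capability = floor((d-1)/2) = floor((13-1)/2) = 6

6 errors


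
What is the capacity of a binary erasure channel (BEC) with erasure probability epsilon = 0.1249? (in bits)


C = 1 - epsilon = 1 - 0.1249 = 0.8751

0.8751 bits


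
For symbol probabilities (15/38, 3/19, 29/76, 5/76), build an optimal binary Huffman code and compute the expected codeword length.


Huffman construction (repeatedly merge the two least-probable nodes; each merge adds 1 bit to every symbol beneath it): 5/76 + 3/19 = 17/76; 17/76 + 29/76 = 23/38; 15/38 + 23/38 = 1. Resulting codeword lengths (in the order the probabilities were given): (1, 3, 2, 3). L_avg = sum(p_i * l_i) = 15/38*1 + 3/19*3 + 29/76*2 + 5/76*3 = 139/76 = 1.8289

1.8289 bits


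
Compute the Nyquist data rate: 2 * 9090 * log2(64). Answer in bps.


Rate = 2 * B * log2(M) = 2 * 9090 * 6.0 = 109080.0

109080.0 bps


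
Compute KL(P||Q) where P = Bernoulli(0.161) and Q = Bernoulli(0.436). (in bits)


KL = p*log2(p/q) + (1-p)*log2((1-p)/(1-q)) = 0.161*log2(0.161/0.436) + 0.839*log2(0.839/0.564) = 0.2493

0.2493 bits


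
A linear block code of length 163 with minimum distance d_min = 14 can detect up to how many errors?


Detection capability = d_min - 1 = 14 - 1 = 13

13 errors


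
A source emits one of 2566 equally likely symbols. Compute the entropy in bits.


H = log2(n) = log2(2566) = 11.3253

11.3253 bits


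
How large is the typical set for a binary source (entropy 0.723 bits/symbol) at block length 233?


log2|A_typical| = nH = 233 * 0.723 = 168.459, so |A_typical| ~ 2^168.459 = 5.143e+50

5.143e+50


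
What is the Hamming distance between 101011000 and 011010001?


Count differing positions: ^ ^ . . . ^ . . ^ = 4 differences

4


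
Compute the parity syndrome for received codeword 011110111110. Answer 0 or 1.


Syndrome = XOR of all bits = 0 XOR 1 XOR 1 XOR 1 XOR 1 XOR 0 XOR 1 XOR 1 XOR 1 XOR 1 XOR 1 XOR 0 = 1

1


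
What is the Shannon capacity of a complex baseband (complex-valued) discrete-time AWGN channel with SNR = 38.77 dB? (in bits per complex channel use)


SNR_linear = 10^(38.77/10) = 7533.5556; C = log2(1 + SNR_linear) = log2(1 + 7533.5556) = 12.8793

12.8793 bits/channel use


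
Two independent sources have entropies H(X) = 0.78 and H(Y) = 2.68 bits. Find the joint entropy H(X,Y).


For independent variables, H(X,Y) = H(X) + H(Y) = 0.78 + 2.68 = 3.46

3.46 bits


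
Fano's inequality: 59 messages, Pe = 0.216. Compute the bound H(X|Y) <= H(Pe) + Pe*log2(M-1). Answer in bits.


H(Pe) = -Pe*log2(Pe) - (1-Pe)*log2(1-Pe) = -0.216*log2(0.216) - 0.784*log2(0.784) = 0.477554 + 0.275242 = 0.7528. Pe*log2(M-1) = 0.216*log2(58) = 1.265324. Bound = H(Pe) + Pe*log2(M-1) = 0.477554 + 0.275242 + 1.265324 = 2.0181

2.0181 bits


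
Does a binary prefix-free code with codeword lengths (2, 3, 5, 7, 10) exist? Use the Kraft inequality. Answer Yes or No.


Kraft sum = sum(2^(-l_i)) = 0.415, need <= 1. Result: satisfied (a binary prefix-free code with these lengths exists)

Yes


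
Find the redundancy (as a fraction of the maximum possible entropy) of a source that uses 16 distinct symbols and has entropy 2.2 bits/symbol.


H_max = log2(K) = log2(16) = 4.0 bits/symbol. Redundancy = 1 - H/H_max = 1 - 2.2/4.0 = 1 - 0.55 = 0.45

0.45


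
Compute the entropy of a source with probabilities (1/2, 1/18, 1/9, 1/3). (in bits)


H = -sum(p_i * log2(p_i)). Terms: -(1/2)*log2(1/2) = 0.500000; -(1/18)*log2(1/18) = 0.231663; -(1/9)*log2(1/9) = 0.352214; -(1/3)*log2(1/3) = 0.528321. H = 0.500000 + 0.231663 + 0.352214 + 0.528321 = 1.6122

1.6122 bits


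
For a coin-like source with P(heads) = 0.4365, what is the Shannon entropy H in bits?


H = -p*log2(p) - (1-p)*log2(1-p). -0.4365*log2(0.4365) = 0.522031; -0.5635*log2(0.5635) = 0.466303. H = 0.522031 + 0.466303 = 0.9883

0.9883 bits


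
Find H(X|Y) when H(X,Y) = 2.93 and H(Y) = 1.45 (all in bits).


H(X|Y) = H(X,Y) - H(Y) = 2.93 - 1.45 = 1.48

1.48 bits


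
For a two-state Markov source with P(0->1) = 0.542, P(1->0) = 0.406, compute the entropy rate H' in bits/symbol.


Stationary distribution: pi_0 = p10/(p01+p10) = 0.4283, pi_1 = 0.5717. Entropy rate H' = pi_0*H(p01) + pi_1*H(p10) = 0.4283*0.9949 + 0.5717*0.9744 = 0.9832

0.9832 bits/symbol


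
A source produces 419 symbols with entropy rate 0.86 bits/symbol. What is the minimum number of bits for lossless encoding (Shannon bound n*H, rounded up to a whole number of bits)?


Minimum bits >= n * H = 419 * 0.86 = 360.34, rounded up to a whole number of bits = 361

361 bits


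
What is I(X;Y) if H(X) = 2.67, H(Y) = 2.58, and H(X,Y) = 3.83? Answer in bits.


I(X;Y) = H(X) + H(Y) - H(X,Y) = 2.67 + 2.58 - 3.83 = 1.42

1.42 bits


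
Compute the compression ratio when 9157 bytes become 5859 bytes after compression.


Ratio = original / compressed = 9157 / 5859 = 1.5629

1.5629


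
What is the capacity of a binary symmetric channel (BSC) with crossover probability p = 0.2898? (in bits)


H(p) = -p*log2(p) - (1-p)*log2(1-p) = -0.2898*log2(0.2898) - 0.7102*log2(0.7102) = 0.517835 + 0.350628 = 0.8685. C = 1 - H(p) = 1 - 0.8685 = 0.1315

0.1315 bits


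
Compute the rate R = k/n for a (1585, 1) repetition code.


Rate = k/n = 1/1585

1/1585


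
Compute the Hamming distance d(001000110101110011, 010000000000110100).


Count differing positions: . ^ ^ . . . ^ ^ . ^ . ^ . . . ^ ^ ^ = 9 differences

9


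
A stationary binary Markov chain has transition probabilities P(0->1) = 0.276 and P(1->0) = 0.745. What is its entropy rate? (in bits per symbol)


Stationary distribution: pi_0 = p10/(p01+p10) = 0.7297, pi_1 = 0.2703. Entropy rate H' = pi_0*H(p01) + pi_1*H(p10) = 0.7297*0.8499 + 0.2703*0.8191 = 0.8416

0.8416 bits/symbol


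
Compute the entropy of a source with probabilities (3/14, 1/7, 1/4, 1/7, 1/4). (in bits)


H = -sum(p_i * log2(p_i)). Terms: -(3/14)*log2(3/14) = 0.476227; -(1/7)*log2(1/7) = 0.401051; -(1/4)*log2(1/4) = 0.500000; -(1/7)*log2(1/7) = 0.401051; -(1/4)*log2(1/4) = 0.500000. H = 0.476227 + 0.401051 + 0.500000 + 0.401051 + 0.500000 = 2.2783

2.2783 bits


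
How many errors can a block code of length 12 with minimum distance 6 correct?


Correction capability = floor((d-1)/2) = floor((6-1)/2) = 2

2 errors


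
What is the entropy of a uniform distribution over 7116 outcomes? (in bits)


H = log2(n) = log2(7116) = 12.7969

12.7969 bits


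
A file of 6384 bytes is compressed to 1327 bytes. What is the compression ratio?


Ratio = original / compressed = 6384 / 1327 = 4.8109

4.8109


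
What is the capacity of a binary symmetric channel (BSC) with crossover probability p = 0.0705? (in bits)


H(p) = -p*log2(p) - (1-p)*log2(1-p) = -0.0705*log2(0.0705) - 0.9295*log2(0.9295) = 0.269749 + 0.098037 = 0.3678. C = 1 - H(p) = 1 - 0.3678 = 0.6322

0.6322 bits


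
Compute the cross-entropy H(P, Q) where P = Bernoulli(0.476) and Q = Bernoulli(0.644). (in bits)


H(P,Q) = -p*log2(q) - (1-p)*log2(1-q). -0.476*log2(0.644) = 0.302197; -0.524*log2(0.356) = 0.780787. H(P,Q) = 0.302197 + 0.780787 = 1.083

1.083 bits


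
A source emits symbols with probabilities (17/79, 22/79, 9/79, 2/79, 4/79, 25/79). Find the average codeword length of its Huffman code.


Huffman construction (repeatedly merge the two least-probable nodes; each merge adds 1 bit to every symbol beneath it): 2/79 + 4/79 = 6/79; 6/79 + 9/79 = 15/79; 15/79 + 17/79 = 32/79; 22/79 + 25/79 = 47/79; 32/79 + 47/79 = 1. Resulting codeword lengths (in the order the probabilities were given): (2, 2, 3, 4, 4, 2). L_avg = sum(p_i * l_i) = 17/79*2 + 22/79*2 + 9/79*3 + 2/79*4 + 4/79*4 + 25/79*2 = 179/79 = 2.2658

2.2658 bits


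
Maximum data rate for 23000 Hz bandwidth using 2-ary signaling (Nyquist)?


Rate = 2 * B * log2(M) = 2 * 23000 * 1.0 = 46000.0

46000.0 bps


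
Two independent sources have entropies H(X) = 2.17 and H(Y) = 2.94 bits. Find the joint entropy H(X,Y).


For independent variables, H(X,Y) = H(X) + H(Y) = 2.17 + 2.94 = 5.11

5.11 bits


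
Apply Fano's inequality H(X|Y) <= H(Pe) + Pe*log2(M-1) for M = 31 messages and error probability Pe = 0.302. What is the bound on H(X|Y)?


H(Pe) = -Pe*log2(Pe) - (1-Pe)*log2(1-Pe) = -0.302*log2(0.302) - 0.698*log2(0.698) = 0.521669 + 0.362053 = 0.8837. Pe*log2(M-1) = 0.302*log2(30) = 1.481881. Bound = H(Pe) + Pe*log2(M-1) = 0.521669 + 0.362053 + 1.481881 = 2.3656

2.3656 bits


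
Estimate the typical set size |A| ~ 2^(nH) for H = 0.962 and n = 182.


log2|A_typical| = nH = 182 * 0.962 = 175.084, so |A_typical| ~ 2^175.084 = 5.076e+52

5.076e+52


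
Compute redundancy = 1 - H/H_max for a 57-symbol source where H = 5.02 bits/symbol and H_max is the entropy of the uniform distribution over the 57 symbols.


H_max = log2(K) = log2(57) = 5.8329 bits/symbol. Redundancy = 1 - H/H_max = 1 - 5.02/5.8329 = 1 - 0.8606 = 0.1394

0.1394


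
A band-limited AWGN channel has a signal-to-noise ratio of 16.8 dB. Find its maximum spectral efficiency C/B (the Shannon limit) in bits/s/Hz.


SNR_linear = 10^(16.8/10) = 47.863; C/B = log2(1 + SNR_linear) = log2(1 + 47.863) = 5.6107

5.6107 bits/s/Hz
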